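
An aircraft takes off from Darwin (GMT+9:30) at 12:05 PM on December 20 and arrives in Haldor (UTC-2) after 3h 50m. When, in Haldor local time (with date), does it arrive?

Convert departure to UTC: 12:05 PM − 9:30 = 2:35 AM UTC on Dec 20.
Add 3 hours and 50 minutes travel time → 6:25 AM UTC.
Haldor is UTC−2:00, so local arrival = 6:25 AM − 2:00 = 4:25 AM on Dec 20.

4:25 AM on December 20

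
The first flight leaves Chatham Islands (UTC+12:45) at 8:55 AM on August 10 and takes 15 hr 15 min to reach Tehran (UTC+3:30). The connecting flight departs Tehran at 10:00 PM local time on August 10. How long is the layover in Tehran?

7 hours 5 minutes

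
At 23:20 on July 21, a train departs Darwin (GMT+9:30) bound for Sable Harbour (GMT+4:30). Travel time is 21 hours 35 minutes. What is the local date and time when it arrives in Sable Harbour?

15:55 on July 22

Convert departure to UTC: 23:20 − 9:30 = 13:50 UTC on Jul 21.
Add 21 hours 35 minutes travel time → 11:25 UTC (Jul 22).
Sable Harbour is UTC+4:30, so local arrival = 11:25 + 4:30 = 15:55 on Jul 22.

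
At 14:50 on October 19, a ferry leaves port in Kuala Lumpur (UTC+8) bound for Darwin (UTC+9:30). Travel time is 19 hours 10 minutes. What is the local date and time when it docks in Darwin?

Convert departure to UTC: 14:50 − 8:00 = 06:50 UTC on Oct 19.
Add 19 hours and 10 minutes travel time → 02:00 UTC (Oct 20).
Darwin is UTC+9:30, so local arrival = 02:00 + 9:30 = 11:30 on Oct 20.

11:30 on October 20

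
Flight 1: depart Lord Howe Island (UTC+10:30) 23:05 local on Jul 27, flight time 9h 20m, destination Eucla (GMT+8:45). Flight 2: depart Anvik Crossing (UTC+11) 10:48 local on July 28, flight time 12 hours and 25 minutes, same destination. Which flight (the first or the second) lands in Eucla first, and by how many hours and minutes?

Flight 1 in UTC: 23:05 − 10:30 = 12:35 on Jul 27.
+9 hours 20 minutes → arrive 21:55 UTC on Jul 27.
Flight 2 in UTC: 10:48 − 11:00 = 23:48 on Jul 27.
+12 hours and 25 minutes → arrive 12:13 UTC on Jul 28.
Flight 1 lands earlier by 14 hours 18 minutes.

the first, by 14 hours 18 minutes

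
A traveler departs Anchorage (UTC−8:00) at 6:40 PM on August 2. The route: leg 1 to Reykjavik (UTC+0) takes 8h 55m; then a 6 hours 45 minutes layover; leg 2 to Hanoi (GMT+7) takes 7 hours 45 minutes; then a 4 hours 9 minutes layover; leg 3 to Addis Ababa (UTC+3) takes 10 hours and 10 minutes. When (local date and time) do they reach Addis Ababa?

7:24 PM on August 4

Convert departure to UTC: 6:40 PM + 8:00 = 2:40 AM UTC on Aug 3.
Add 8 hours 55 minutes leg 1 → 11:35 AM UTC.
Add 6 hours and 45 minutes layover in Reykjavik → 6:20 PM UTC.
Add 7 hours 45 minutes leg 2 → 2:05 AM UTC (Aug 4).
Add 4 hours 9 minutes layover in Hanoi → 6:14 AM UTC.
Add 10 hours 10 minutes leg 3 → 4:24 PM UTC.
Addis Ababa is UTC+3:00, so local arrival = 4:24 PM + 3:00 = 7:24 PM on Aug 4.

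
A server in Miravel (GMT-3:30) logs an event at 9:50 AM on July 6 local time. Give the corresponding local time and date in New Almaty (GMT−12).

1:20 AM on July 6

In UTC: 9:50 AM + 3:30 = 1:20 PM on Jul 6.
New Almaty is UTC−12:00: 1:20 PM − 12:00 = 1:20 AM on Jul 6.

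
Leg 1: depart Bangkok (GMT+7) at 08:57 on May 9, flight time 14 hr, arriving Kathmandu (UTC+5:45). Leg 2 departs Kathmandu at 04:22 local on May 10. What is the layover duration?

6 hours 40 minutes

Convert departure to UTC: 08:57 − 7:00 = 01:57 UTC on May 9.
Add 14 hours flight time → 15:57 UTC.
Kathmandu is UTC+5:45, so local arrival = 15:57 + 5:45 = 21:42 on May 9.
Layover = 04:22 − 21:42 (+1 day) = 6 hours 40 minutes.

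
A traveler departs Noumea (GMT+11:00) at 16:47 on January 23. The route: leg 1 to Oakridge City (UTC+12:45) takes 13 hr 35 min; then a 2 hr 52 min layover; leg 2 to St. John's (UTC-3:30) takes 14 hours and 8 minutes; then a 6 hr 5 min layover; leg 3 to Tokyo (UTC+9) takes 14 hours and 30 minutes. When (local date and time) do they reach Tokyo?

17:57 on Jan 25

Convert departure to UTC: 16:47 − 11:00 = 05:47 UTC on Jan 23.
Add 13 hours and 35 minutes leg 1 → 19:22 UTC.
Add 2 hours and 52 minutes layover in Oakridge City → 22:14 UTC.
Add 14 hours and 8 minutes leg 2 → 12:22 UTC (Jan 24).
Add 6 hours and 5 minutes layover in St. John's → 18:27 UTC.
Add 14 hours and 30 minutes leg 3 → 08:57 UTC (Jan 25).
Tokyo is UTC+9:00, so local arrival = 08:57 + 9:00 = 17:57 on Jan 25.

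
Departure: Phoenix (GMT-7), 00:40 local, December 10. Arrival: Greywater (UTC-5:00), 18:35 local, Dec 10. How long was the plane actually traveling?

15 hours 55 minutes

Greywater is 2:00 ahead of Phoenix.
Clock-face elapsed time (ignoring zones) is 17 hours 55 minutes.
Actual elapsed = 17 hours 55 minutes − 2:00 = 15 hours 55 minutes.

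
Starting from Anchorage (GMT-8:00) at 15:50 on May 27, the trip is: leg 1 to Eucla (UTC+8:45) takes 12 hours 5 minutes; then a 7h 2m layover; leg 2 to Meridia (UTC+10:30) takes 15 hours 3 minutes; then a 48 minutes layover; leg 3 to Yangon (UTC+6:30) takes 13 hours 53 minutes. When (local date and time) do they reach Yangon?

Convert departure to UTC: 15:50 + 8:00 = 23:50 UTC on May 27.
Add 12 hours and 5 minutes leg 1 → 11:55 UTC (May 28).
Add 7 hours 2 minutes layover in Eucla → 18:57 UTC.
Add 15 hours 3 minutes leg 2 → 10:00 UTC (May 29).
Add 48 minutes layover in Meridia → 10:48 UTC.
Add 13 hours and 53 minutes leg 3 → 00:41 UTC (May 30).
Yangon is UTC+6:30, so local arrival = 00:41 + 6:30 = 07:11 on May 30.

07:11 on May 30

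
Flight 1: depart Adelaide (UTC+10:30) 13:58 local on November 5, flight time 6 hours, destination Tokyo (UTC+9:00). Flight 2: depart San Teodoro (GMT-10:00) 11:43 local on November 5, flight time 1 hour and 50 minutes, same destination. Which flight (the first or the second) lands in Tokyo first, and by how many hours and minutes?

the first, by 14 hours 5 minutes

Flight 1 in UTC: 13:58 − 10:30 = 03:28 on Nov 5.
+6 hours → arrive 09:28 UTC on Nov 5.
Flight 2 in UTC: 11:43 + 10:00 = 21:43 on Nov 5.
+1 hour 50 minutes → arrive 23:33 UTC on Nov 5.
Flight 1 lands earlier by 14 hours 5 minutes.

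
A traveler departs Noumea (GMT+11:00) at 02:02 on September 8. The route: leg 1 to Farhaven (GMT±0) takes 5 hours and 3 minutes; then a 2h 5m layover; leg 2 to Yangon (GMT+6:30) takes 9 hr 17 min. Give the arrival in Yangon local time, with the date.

13:57 on September 8

Convert departure to UTC: 02:02 − 11:00 = 15:02 UTC on Sep 7.
Add 5 hours 3 minutes leg 1 → 20:05 UTC.
Add 2 hours 5 minutes layover in Farhaven → 22:10 UTC.
Add 9 hours 17 minutes leg 2 → 07:27 UTC (Sep 8).
Yangon is UTC+6:30, so local arrival = 07:27 + 6:30 = 13:57 on Sep 8.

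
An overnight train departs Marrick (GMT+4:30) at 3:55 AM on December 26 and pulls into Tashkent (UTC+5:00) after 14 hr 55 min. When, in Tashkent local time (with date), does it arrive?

Tashkent is 0:30 ahead of Marrick.
After 14 hours and 55 minutes it is 6:50 PM in Marrick.
Shift by the zone difference: 6:50 PM + 0:30 = 7:20 PM on Dec 26 in Tashkent.

7:20 PM on Dec 26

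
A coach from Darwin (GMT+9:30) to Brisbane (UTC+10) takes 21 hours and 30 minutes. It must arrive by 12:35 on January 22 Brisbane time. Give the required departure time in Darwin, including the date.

14:35 on Jan 21

Target arrival in UTC: 12:35 − 10:00 = 02:35 on Jan 22.
Subtract 21 hours and 30 minutes → departure 05:05 UTC on Jan 21.
Darwin is UTC+9:30: 05:05 + 9:30 = 14:35 on Jan 21.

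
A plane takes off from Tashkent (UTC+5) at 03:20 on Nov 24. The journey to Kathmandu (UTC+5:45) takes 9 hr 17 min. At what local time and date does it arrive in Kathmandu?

13:22 on November 24

Kathmandu is 0:45 ahead of Tashkent.
After 9 hours 17 minutes it is 12:37 in Tashkent.
Shift by the zone difference: 12:37 + 0:45 = 13:22 on Nov 24 in Kathmandu.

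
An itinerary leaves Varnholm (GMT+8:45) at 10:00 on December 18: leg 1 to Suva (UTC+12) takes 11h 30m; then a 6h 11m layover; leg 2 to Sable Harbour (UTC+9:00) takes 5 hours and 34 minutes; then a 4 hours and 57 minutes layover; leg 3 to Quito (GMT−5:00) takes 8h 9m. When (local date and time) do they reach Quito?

Convert departure to UTC: 10:00 − 8:45 = 01:15 UTC on Dec 18.
Add 11 hours and 30 minutes leg 1 → 12:45 UTC.
Add 6 hours 11 minutes layover in Suva → 18:56 UTC.
Add 5 hours 34 minutes leg 2 → 00:30 UTC (Dec 19).
Add 4 hours and 57 minutes layover in Sable Harbour → 05:27 UTC.
Add 8 hours and 9 minutes leg 3 → 13:36 UTC.
Quito is UTC−5:00, so local arrival = 13:36 − 5:00 = 08:36 on Dec 19.

08:36 on Dec 19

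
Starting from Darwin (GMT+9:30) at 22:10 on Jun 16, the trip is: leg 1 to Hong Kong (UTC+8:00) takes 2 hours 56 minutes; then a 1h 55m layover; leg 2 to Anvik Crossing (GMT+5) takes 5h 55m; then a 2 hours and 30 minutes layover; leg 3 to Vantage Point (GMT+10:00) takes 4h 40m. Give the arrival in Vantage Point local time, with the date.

Convert departure to UTC: 22:10 − 9:30 = 12:40 UTC on Jun 16.
Add 2 hours 56 minutes leg 1 → 15:36 UTC.
Add 1 hour 55 minutes layover in Hong Kong → 17:31 UTC.
Add 5 hours 55 minutes leg 2 → 23:26 UTC.
Add 2 hours 30 minutes layover in Anvik Crossing → 01:56 UTC (Jun 17).
Add 4 hours and 40 minutes leg 3 → 06:36 UTC.
Vantage Point is UTC+10:00, so local arrival = 06:36 + 10:00 = 16:36 on Jun 17.

16:36 on Jun 17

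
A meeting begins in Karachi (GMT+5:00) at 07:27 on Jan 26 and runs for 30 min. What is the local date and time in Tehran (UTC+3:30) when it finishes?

Convert start to UTC: 07:27 − 5:00 = 02:27 UTC on Jan 26.
Add 30 minutes duration → 02:57 UTC.
Tehran is UTC+3:30, so local end time = 02:57 + 3:30 = 06:27 on Jan 26.

06:27 on Jan 26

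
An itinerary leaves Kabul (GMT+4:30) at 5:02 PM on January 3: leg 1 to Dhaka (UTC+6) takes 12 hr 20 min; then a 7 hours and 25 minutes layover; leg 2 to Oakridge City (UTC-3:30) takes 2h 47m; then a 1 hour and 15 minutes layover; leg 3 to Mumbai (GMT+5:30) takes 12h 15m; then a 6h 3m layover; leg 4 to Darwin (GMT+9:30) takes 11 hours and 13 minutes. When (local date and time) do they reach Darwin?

3:20 AM on January 6

Convert departure to UTC: 5:02 PM − 4:30 = 12:32 PM UTC on Jan 3.
Add 12 hours and 20 minutes leg 1 → 12:52 AM UTC (Jan 4).
Add 7 hours 25 minutes layover in Dhaka → 8:17 AM UTC.
Add 2 hours and 47 minutes leg 2 → 11:04 AM UTC.
Add 1 hour 15 minutes layover in Oakridge City → 12:19 PM UTC.
Add 12 hours 15 minutes leg 3 → 12:34 AM UTC (Jan 5).
Add 6 hours 3 minutes layover in Mumbai → 6:37 AM UTC.
Add 11 hours and 13 minutes leg 4 → 5:50 PM UTC.
Darwin is UTC+9:30, so local arrival = 5:50 PM + 9:30 = 3:20 AM on Jan 6.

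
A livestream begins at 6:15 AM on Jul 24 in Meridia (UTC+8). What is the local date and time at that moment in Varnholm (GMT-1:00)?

In UTC: 6:15 AM − 8:00 = 10:15 PM on Jul 23.
Varnholm is UTC−1:00: 10:15 PM − 1:00 = 9:15 PM on Jul 23.

9:15 PM on Jul 23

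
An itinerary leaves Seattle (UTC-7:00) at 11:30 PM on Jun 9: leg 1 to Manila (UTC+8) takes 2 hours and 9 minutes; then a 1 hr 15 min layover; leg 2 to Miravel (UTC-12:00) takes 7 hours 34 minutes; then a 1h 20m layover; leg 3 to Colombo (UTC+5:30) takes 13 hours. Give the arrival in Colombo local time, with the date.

Convert departure to UTC: 11:30 PM + 7:00 = 6:30 AM UTC on Jun 10.
Add 2 hours and 9 minutes leg 1 → 8:39 AM UTC.
Add 1 hour and 15 minutes layover in Manila → 9:54 AM UTC.
Add 7 hours and 34 minutes leg 2 → 5:28 PM UTC.
Add 1 hour 20 minutes layover in Miravel → 6:48 PM UTC.
Add 13 hours leg 3 → 7:48 AM UTC (Jun 11).
Colombo is UTC+5:30, so local arrival = 7:48 AM + 5:30 = 1:18 PM on Jun 11.

1:18 PM on Jun 11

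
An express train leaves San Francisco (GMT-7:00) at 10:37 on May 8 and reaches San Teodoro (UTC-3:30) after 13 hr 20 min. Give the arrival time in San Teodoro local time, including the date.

Convert departure to UTC: 10:37 + 7:00 = 17:37 UTC on May 8.
Add 13 hours 20 minutes travel time → 06:57 UTC (May 9).
San Teodoro is UTC−3:30, so local arrival = 06:57 − 3:30 = 03:27 on May 9.

03:27 on May 9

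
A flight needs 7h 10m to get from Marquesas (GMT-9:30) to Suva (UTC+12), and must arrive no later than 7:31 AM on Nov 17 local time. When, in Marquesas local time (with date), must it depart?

Target arrival in UTC: 7:31 AM − 12:00 = 7:31 PM on Nov 16.
Subtract 7 hours 10 minutes → departure 12:21 PM UTC on Nov 16.
Marquesas is UTC−9:30: 12:21 PM − 9:30 = 2:51 AM on Nov 16.

2:51 AM on November 16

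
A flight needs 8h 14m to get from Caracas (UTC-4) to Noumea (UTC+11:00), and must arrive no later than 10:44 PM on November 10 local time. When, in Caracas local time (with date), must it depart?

Target arrival in UTC: 10:44 PM − 11:00 = 11:44 AM on Nov 10.
Subtract 8 hours and 14 minutes → departure 3:30 AM UTC on Nov 10.
Caracas is UTC−4:00: 3:30 AM − 4:00 = 11:30 PM on Nov 9.

11:30 PM on November 9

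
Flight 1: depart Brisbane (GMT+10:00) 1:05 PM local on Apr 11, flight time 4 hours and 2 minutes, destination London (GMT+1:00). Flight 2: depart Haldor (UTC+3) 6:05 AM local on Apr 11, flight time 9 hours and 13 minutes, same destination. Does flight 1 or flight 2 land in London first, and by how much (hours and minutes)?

the first, by 5 hours 11 minutes

Flight 1 in UTC: 1:05 PM − 10:00 = 3:05 AM on Apr 11.
+4 hours 2 minutes → arrive 7:07 AM UTC on Apr 11.
Flight 2 in UTC: 6:05 AM − 3:00 = 3:05 AM on Apr 11.
+9 hours and 13 minutes → arrive 12:18 PM UTC on Apr 11.
Flight 1 lands earlier by 5 hours 11 minutes.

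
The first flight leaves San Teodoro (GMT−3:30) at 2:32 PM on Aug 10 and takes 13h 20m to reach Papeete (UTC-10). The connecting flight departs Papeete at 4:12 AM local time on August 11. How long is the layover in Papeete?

6 hours 50 minutes

Convert departure to UTC: 2:32 PM + 3:30 = 6:02 PM UTC on Aug 10.
Add 13 hours and 20 minutes flight time → 7:22 AM UTC (Aug 11).
Papeete is UTC−10:00, so local arrival = 7:22 AM − 10:00 = 9:22 PM on Aug 10.
Layover = 4:12 AM − 9:22 PM (+1 day) = 6 hours 50 minutes.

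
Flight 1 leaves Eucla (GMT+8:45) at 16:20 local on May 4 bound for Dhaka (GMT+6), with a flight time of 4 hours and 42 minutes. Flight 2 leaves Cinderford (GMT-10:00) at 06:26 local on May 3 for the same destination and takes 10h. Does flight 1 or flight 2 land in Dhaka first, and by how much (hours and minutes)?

Flight 1 in UTC: 16:20 − 8:45 = 07:35 on May 4.
+4 hours and 42 minutes → arrive 12:17 UTC on May 4.
Flight 2 in UTC: 06:26 + 10:00 = 16:26 on May 3.
+10 hours → arrive 02:26 UTC on May 4.
Flight 2 lands earlier by 9 hours 51 minutes.

the second, by 9 hours 51 minutes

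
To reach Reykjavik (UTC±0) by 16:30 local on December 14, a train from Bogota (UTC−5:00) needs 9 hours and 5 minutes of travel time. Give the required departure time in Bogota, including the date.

Target arrival is already UTC: 16:30 on Dec 14.
Subtract 9 hours 5 minutes → departure 07:25 UTC on Dec 14.
Bogota is UTC−5:00: 07:25 − 5:00 = 02:25 on Dec 14.

02:25 on December 14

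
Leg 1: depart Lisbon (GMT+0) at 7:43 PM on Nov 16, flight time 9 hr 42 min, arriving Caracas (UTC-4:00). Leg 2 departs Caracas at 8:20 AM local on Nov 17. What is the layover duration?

6 hours 55 minutes

Lisbon is at UTC+0, so departure is already 7:43 PM UTC on Nov 16.
Add 9 hours and 42 minutes flight time → 5:25 AM UTC (Nov 17).
Caracas is UTC−4:00, so local arrival = 5:25 AM − 4:00 = 1:25 AM on Nov 17.
Layover = 8:20 AM − 1:25 AM = 6 hours 55 minutes.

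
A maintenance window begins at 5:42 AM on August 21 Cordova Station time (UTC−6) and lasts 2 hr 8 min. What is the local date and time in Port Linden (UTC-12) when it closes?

1:50 AM on Aug 21

Convert start to UTC: 5:42 AM + 6:00 = 11:42 AM UTC on Aug 21.
Add 2 hours 8 minutes duration → 1:50 PM UTC.
Port Linden is UTC−12:00, so local end time = 1:50 PM − 12:00 = 1:50 AM on Aug 21.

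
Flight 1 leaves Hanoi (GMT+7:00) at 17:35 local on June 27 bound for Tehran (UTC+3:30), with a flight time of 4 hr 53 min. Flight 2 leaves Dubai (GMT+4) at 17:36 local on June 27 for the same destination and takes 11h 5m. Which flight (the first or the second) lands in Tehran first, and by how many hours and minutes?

the first, by 9 hours 13 minutes

Flight 1 in UTC: 17:35 − 7:00 = 10:35 on Jun 27.
+4 hours 53 minutes → arrive 15:28 UTC on Jun 27.
Flight 2 in UTC: 17:36 − 4:00 = 13:36 on Jun 27.
+11 hours and 5 minutes → arrive 00:41 UTC on Jun 28.
Flight 1 lands earlier by 9 hours 13 minutes.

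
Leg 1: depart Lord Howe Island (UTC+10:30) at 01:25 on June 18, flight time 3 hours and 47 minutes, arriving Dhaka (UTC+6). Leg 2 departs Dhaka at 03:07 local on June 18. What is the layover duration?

Convert departure to UTC: 01:25 − 10:30 = 14:55 UTC on Jun 17.
Add 3 hours and 47 minutes flight time → 18:42 UTC.
Dhaka is UTC+6:00, so local arrival = 18:42 + 6:00 = 00:42 on Jun 18.
Layover = 03:07 − 00:42 = 2 hours 25 minutes.

2 hours 25 minutes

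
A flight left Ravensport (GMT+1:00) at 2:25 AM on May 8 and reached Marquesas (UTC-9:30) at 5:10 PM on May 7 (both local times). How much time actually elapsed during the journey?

1 hour 15 minutes

Marquesas is 10:30 behind Ravensport.
Clock-face elapsed time (ignoring zones) is −9 hours 15 minutes.
Actual elapsed = −9 hours 15 minutes + 10:30 = 1 hour 15 minutes.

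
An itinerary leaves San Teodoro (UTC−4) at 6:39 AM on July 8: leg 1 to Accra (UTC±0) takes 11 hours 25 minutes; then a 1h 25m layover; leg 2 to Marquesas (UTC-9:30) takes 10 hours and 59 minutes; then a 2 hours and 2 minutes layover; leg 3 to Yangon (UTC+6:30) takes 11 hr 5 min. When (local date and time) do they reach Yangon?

6:05 AM on Jul 10

Convert departure to UTC: 6:39 AM + 4:00 = 10:39 AM UTC on Jul 8.
Add 11 hours and 25 minutes leg 1 → 10:04 PM UTC.
Add 1 hour and 25 minutes layover in Accra → 11:29 PM UTC.
Add 10 hours and 59 minutes leg 2 → 10:28 AM UTC (Jul 9).
Add 2 hours 2 minutes layover in Marquesas → 12:30 PM UTC.
Add 11 hours and 5 minutes leg 3 → 11:35 PM UTC.
Yangon is UTC+6:30, so local arrival = 11:35 PM + 6:30 = 6:05 AM on Jul 10.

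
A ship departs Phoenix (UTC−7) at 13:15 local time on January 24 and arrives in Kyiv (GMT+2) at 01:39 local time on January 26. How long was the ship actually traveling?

27 hours 24 minutes

Departure in UTC: 13:15 + 7:00 = 20:15 on Jan 24.
Arrival in UTC: 01:39 − 2:00 = 23:39 on Jan 25.
Elapsed = 23:39 − 20:15 (+1 day) = 27 hours 24 minutes.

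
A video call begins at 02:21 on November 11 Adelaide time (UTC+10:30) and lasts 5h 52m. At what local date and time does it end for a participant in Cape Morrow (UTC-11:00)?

10:43 on Nov 10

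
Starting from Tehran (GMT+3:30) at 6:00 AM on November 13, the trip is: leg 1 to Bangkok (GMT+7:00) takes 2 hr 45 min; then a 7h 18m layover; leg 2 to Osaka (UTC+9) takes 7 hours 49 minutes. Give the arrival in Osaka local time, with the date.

Convert departure to UTC: 6:00 AM − 3:30 = 2:30 AM UTC on Nov 13.
Add 2 hours 45 minutes leg 1 → 5:15 AM UTC.
Add 7 hours 18 minutes layover in Bangkok → 12:33 PM UTC.
Add 7 hours 49 minutes leg 2 → 8:22 PM UTC.
Osaka is UTC+9:00, so local arrival = 8:22 PM + 9:00 = 5:22 AM on Nov 14.

5:22 AM on Nov 14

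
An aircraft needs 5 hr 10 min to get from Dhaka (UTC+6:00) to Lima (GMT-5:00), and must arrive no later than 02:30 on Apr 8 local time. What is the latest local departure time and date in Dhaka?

08:20 on April 8

Target arrival in UTC: 02:30 + 5:00 = 07:30 on Apr 8.
Subtract 5 hours and 10 minutes → departure 02:20 UTC on Apr 8.
Dhaka is UTC+6:00: 02:20 + 6:00 = 08:20 on Apr 8.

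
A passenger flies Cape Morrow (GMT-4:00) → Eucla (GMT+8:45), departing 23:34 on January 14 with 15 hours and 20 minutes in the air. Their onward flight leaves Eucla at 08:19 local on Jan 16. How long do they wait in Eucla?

Convert departure to UTC: 23:34 + 4:00 = 03:34 UTC on Jan 15.
Add 15 hours and 20 minutes flight time → 18:54 UTC.
Eucla is UTC+8:45, so local arrival = 18:54 + 8:45 = 03:39 on Jan 16.
Layover = 08:19 − 03:39 = 4 hours 40 minutes.

4 hours 40 minutes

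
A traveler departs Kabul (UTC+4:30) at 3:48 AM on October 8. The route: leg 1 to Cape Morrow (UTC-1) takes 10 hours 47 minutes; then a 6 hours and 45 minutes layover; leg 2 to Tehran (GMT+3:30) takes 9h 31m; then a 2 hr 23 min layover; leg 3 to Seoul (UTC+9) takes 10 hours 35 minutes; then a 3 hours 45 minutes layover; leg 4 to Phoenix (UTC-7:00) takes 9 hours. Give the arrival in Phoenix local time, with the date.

9:04 PM on October 9

Convert departure to UTC: 3:48 AM − 4:30 = 11:18 PM UTC on Oct 7.
Add 10 hours 47 minutes leg 1 → 10:05 AM UTC (Oct 8).
Add 6 hours 45 minutes layover in Cape Morrow → 4:50 PM UTC.
Add 9 hours 31 minutes leg 2 → 2:21 AM UTC (Oct 9).
Add 2 hours and 23 minutes layover in Tehran → 4:44 AM UTC.
Add 10 hours and 35 minutes leg 3 → 3:19 PM UTC.
Add 3 hours and 45 minutes layover in Seoul → 7:04 PM UTC.
Add 9 hours leg 4 → 4:04 AM UTC (Oct 10).
Phoenix is UTC−7:00, so local arrival = 4:04 AM − 7:00 = 9:04 PM on Oct 9.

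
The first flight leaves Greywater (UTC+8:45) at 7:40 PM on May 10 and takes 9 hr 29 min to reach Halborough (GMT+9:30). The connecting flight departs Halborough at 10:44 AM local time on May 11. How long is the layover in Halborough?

4 hours 50 minutes

Convert departure to UTC: 7:40 PM − 8:45 = 10:55 AM UTC on May 10.
Add 9 hours 29 minutes flight time → 8:24 PM UTC.
Halborough is UTC+9:30, so local arrival = 8:24 PM + 9:30 = 5:54 AM on May 11.
Layover = 10:44 AM − 5:54 AM = 4 hours 50 minutes.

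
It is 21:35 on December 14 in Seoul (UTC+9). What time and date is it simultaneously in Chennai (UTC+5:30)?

18:05 on Dec 14

Chennai is 3:30 behind Seoul.
Shift by the zone difference: 21:35 − 3:30 = 18:05 on Dec 14 in Chennai.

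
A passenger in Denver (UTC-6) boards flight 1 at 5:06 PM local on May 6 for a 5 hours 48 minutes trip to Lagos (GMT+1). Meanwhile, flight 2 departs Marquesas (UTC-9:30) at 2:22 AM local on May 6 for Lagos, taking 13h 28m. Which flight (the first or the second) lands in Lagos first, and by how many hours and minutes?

the second, by 3 hours 34 minutes

Flight 1 in UTC: 5:06 PM + 6:00 = 11:06 PM on May 6.
+5 hours 48 minutes → arrive 4:54 AM UTC on May 7.
Flight 2 in UTC: 2:22 AM + 9:30 = 11:52 AM on May 6.
+13 hours 28 minutes → arrive 1:20 AM UTC on May 7.
Flight 2 lands earlier by 3 hours 34 minutes.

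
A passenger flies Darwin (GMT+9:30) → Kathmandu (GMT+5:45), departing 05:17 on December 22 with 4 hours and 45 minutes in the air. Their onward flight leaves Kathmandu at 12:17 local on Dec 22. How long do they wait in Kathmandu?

Convert departure to UTC: 05:17 − 9:30 = 19:47 UTC on Dec 21.
Add 4 hours and 45 minutes flight time → 00:32 UTC (Dec 22).
Kathmandu is UTC+5:45, so local arrival = 00:32 + 5:45 = 06:17 on Dec 22.
Layover = 12:17 − 06:17 = 6 hours.

6 hours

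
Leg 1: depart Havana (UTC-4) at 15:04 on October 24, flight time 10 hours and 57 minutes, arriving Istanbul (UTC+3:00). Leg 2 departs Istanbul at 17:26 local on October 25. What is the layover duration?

8 hours 25 minutes

Convert departure to UTC: 15:04 + 4:00 = 19:04 UTC on Oct 24.
Add 10 hours 57 minutes flight time → 06:01 UTC (Oct 25).
Istanbul is UTC+3:00, so local arrival = 06:01 + 3:00 = 09:01 on Oct 25.
Layover = 17:26 − 09:01 = 8 hours 25 minutes.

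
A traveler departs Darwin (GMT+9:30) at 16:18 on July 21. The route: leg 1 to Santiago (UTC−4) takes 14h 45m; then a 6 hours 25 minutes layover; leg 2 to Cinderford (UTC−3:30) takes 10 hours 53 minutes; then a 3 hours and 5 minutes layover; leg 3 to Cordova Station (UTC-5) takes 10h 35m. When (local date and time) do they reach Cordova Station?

23:31 on Jul 22

Convert departure to UTC: 16:18 − 9:30 = 06:48 UTC on Jul 21.
Add 14 hours 45 minutes leg 1 → 21:33 UTC.
Add 6 hours 25 minutes layover in Santiago → 03:58 UTC (Jul 22).
Add 10 hours 53 minutes leg 2 → 14:51 UTC.
Add 3 hours and 5 minutes layover in Cinderford → 17:56 UTC.
Add 10 hours and 35 minutes leg 3 → 04:31 UTC (Jul 23).
Cordova Station is UTC−5:00, so local arrival = 04:31 − 5:00 = 23:31 on Jul 22.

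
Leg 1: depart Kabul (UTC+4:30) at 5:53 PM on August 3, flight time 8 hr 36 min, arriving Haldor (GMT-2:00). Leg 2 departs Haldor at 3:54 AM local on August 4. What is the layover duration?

Convert departure to UTC: 5:53 PM − 4:30 = 1:23 PM UTC on Aug 3.
Add 8 hours 36 minutes flight time → 9:59 PM UTC.
Haldor is UTC−2:00, so local arrival = 9:59 PM − 2:00 = 7:59 PM on Aug 3.
Layover = 3:54 AM − 7:59 PM (+1 day) = 7 hours 55 minutes.

7 hours 55 minutes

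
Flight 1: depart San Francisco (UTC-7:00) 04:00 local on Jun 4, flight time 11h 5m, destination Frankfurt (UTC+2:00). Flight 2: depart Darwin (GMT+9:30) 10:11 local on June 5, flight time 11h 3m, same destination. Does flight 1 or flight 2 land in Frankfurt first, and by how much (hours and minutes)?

Flight 1 in UTC: 04:00 + 7:00 = 11:00 on Jun 4.
+11 hours 5 minutes → arrive 22:05 UTC on Jun 4.
Flight 2 in UTC: 10:11 − 9:30 = 00:41 on Jun 5.
+11 hours 3 minutes → arrive 11:44 UTC on Jun 5.
Flight 1 lands earlier by 13 hours 39 minutes.

the first, by 13 hours 39 minutes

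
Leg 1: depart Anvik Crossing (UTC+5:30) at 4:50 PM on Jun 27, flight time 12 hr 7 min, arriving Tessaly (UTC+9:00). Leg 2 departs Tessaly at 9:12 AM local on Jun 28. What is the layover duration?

Convert departure to UTC: 4:50 PM − 5:30 = 11:20 AM UTC on Jun 27.
Add 12 hours and 7 minutes flight time → 11:27 PM UTC.
Tessaly is UTC+9:00, so local arrival = 11:27 PM + 9:00 = 8:27 AM on Jun 28.
Layover = 9:12 AM − 8:27 AM = 45 minutes.

45 minutes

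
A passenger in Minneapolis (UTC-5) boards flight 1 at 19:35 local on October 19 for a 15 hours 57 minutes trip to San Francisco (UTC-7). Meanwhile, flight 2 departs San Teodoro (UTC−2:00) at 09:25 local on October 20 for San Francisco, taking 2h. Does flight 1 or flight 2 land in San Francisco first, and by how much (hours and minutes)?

Flight 1 in UTC: 19:35 + 5:00 = 00:35 on Oct 20.
+15 hours 57 minutes → arrive 16:32 UTC on Oct 20.
Flight 2 in UTC: 09:25 + 2:00 = 11:25 on Oct 20.
+2 hours → arrive 13:25 UTC on Oct 20.
Flight 2 lands earlier by 3 hours 7 minutes.

the second, by 3 hours 7 minutes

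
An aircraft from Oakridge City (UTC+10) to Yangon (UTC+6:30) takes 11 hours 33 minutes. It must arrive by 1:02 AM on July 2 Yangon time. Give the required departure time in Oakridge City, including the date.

4:59 PM on July 1

Target arrival in UTC: 1:02 AM − 6:30 = 6:32 PM on Jul 1.
Subtract 11 hours and 33 minutes → departure 6:59 AM UTC on Jul 1.
Oakridge City is UTC+10:00: 6:59 AM + 10:00 = 4:59 PM on Jul 1.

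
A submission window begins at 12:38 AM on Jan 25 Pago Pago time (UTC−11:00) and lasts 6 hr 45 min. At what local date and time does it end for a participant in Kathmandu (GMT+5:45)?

12:08 AM on Jan 26

Convert start to UTC: 12:38 AM + 11:00 = 11:38 AM UTC on Jan 25.
Add 6 hours and 45 minutes duration → 6:23 PM UTC.
Kathmandu is UTC+5:45, so local end time = 6:23 PM + 5:45 = 12:08 AM on Jan 26.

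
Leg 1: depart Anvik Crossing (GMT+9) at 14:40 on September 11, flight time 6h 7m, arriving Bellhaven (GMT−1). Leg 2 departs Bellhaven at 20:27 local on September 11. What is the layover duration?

Convert departure to UTC: 14:40 − 9:00 = 05:40 UTC on Sep 11.
Add 6 hours and 7 minutes flight time → 11:47 UTC.
Bellhaven is UTC−1:00, so local arrival = 11:47 − 1:00 = 10:47 on Sep 11.
Layover = 20:27 − 10:47 = 9 hours 40 minutes.

9 hours 40 minutes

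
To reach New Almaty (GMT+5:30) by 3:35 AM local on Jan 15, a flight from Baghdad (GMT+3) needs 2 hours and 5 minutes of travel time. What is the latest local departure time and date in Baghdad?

11:00 PM on Jan 14

Target arrival in UTC: 3:35 AM − 5:30 = 10:05 PM on Jan 14.
Subtract 2 hours 5 minutes → departure 8:00 PM UTC on Jan 14.
Baghdad is UTC+3:00: 8:00 PM + 3:00 = 11:00 PM on Jan 14.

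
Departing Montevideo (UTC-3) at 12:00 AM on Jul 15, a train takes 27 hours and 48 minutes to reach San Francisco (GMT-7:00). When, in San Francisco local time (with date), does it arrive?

11:48 PM on Jul 15

San Francisco is 4:00 behind Montevideo.
After 27 hours 48 minutes it is 3:48 AM (Jul 16) in Montevideo.
Shift by the zone difference: 3:48 AM − 4:00 = 11:48 PM on Jul 15 in San Francisco.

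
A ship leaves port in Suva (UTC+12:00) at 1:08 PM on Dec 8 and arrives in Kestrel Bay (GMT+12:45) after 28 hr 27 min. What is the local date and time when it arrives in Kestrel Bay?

Convert departure to UTC: 1:08 PM − 12:00 = 1:08 AM UTC on Dec 8.
Add 28 hours 27 minutes travel time → 5:35 AM UTC (Dec 9).
Kestrel Bay is UTC+12:45, so local arrival = 5:35 AM + 12:45 = 6:20 PM on Dec 9.

6:20 PM on December 9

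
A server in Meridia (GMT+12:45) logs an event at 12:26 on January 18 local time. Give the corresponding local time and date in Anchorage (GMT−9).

14:41 on January 17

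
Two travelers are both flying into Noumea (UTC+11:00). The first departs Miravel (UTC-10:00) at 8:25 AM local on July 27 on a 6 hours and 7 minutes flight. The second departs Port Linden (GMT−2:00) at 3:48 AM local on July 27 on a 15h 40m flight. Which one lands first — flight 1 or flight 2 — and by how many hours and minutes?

Flight 1 in UTC: 8:25 AM + 10:00 = 6:25 PM on Jul 27.
+6 hours 7 minutes → arrive 12:32 AM UTC on Jul 28.
Flight 2 in UTC: 3:48 AM + 2:00 = 5:48 AM on Jul 27.
+15 hours 40 minutes → arrive 9:28 PM UTC on Jul 27.
Flight 2 lands earlier by 3 hours 4 minutes.

the second, by 3 hours 4 minutes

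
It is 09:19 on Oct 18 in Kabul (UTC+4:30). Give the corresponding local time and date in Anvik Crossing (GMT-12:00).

In UTC: 09:19 − 4:30 = 04:49 on Oct 18.
Anvik Crossing is UTC−12:00: 04:49 − 12:00 = 16:49 on Oct 17.

16:49 on October 17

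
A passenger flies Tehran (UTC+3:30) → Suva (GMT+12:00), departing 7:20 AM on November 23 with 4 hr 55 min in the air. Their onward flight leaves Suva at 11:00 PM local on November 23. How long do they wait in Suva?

2 hours 15 minutes

Convert departure to UTC: 7:20 AM − 3:30 = 3:50 AM UTC on Nov 23.
Add 4 hours 55 minutes flight time → 8:45 AM UTC.
Suva is UTC+12:00, so local arrival = 8:45 AM + 12:00 = 8:45 PM on Nov 23.
Layover = 11:00 PM − 8:45 PM = 2 hours 15 minutes.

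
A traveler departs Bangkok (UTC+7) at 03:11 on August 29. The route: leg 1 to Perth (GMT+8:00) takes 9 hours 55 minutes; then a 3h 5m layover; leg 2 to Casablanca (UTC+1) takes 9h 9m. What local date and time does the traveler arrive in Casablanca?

19:20 on August 29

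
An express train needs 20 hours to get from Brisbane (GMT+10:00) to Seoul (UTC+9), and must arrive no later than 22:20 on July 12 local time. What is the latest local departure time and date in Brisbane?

03:20 on Jul 12

Target arrival in UTC: 22:20 − 9:00 = 13:20 on Jul 12.
Subtract 20 hours → departure 17:20 UTC on Jul 11.
Brisbane is UTC+10:00: 17:20 + 10:00 = 03:20 on Jul 12.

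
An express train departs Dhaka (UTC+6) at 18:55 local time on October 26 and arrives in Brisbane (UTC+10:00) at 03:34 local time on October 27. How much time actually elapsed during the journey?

Departure in UTC: 18:55 − 6:00 = 12:55 on Oct 26.
Arrival in UTC: 03:34 − 10:00 = 17:34 on Oct 26.
Elapsed = 17:34 − 12:55 = 4 hours 39 minutes.

4 hours 39 minutes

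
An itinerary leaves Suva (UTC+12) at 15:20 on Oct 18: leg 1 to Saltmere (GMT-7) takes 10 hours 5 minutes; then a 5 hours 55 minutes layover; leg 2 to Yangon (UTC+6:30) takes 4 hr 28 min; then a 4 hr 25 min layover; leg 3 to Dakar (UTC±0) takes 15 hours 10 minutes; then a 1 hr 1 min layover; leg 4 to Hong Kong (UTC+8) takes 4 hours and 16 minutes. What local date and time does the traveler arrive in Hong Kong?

08:40 on Oct 20

Convert departure to UTC: 15:20 − 12:00 = 03:20 UTC on Oct 18.
Add 10 hours and 5 minutes leg 1 → 13:25 UTC.
Add 5 hours 55 minutes layover in Saltmere → 19:20 UTC.
Add 4 hours and 28 minutes leg 2 → 23:48 UTC.
Add 4 hours and 25 minutes layover in Yangon → 04:13 UTC (Oct 19).
Add 15 hours 10 minutes leg 3 → 19:23 UTC.
Add 1 hour 1 minute layover in Dakar → 20:24 UTC.
Add 4 hours 16 minutes leg 4 → 00:40 UTC (Oct 20).
Hong Kong is UTC+8:00, so local arrival = 00:40 + 8:00 = 08:40 on Oct 20.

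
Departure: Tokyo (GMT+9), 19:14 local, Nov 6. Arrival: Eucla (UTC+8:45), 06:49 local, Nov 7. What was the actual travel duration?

11 hours 50 minutes

Eucla is 0:15 behind Tokyo.
Clock-face elapsed time (ignoring zones) is 11 hours 35 minutes.
Actual elapsed = 11 hours 35 minutes + 0:15 = 11 hours 50 minutes.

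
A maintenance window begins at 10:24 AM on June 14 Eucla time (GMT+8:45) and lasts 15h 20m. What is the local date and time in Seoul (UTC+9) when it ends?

1:59 AM on Jun 15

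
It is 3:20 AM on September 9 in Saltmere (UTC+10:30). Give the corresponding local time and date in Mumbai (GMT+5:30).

10:20 PM on September 8

Mumbai is 5:00 behind Saltmere.
Shift by the zone difference: 3:20 AM − 5:00 = 10:20 PM on Sep 8 in Mumbai.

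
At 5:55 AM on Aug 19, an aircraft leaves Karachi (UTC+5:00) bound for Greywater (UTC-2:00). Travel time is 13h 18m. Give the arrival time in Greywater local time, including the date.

Convert departure to UTC: 5:55 AM − 5:00 = 12:55 AM UTC on Aug 19.
Add 13 hours 18 minutes travel time → 2:13 PM UTC.
Greywater is UTC−2:00, so local arrival = 2:13 PM − 2:00 = 12:13 PM on Aug 19.

12:13 PM on August 19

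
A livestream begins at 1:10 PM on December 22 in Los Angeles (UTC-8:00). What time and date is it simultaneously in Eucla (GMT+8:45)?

5:55 AM on December 23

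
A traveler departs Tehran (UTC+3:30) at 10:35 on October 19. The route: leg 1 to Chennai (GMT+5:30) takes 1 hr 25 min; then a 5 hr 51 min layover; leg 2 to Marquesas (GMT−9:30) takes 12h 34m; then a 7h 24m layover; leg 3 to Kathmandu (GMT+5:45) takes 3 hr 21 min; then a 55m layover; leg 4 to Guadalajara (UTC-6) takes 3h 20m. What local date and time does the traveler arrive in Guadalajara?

11:55 on Oct 20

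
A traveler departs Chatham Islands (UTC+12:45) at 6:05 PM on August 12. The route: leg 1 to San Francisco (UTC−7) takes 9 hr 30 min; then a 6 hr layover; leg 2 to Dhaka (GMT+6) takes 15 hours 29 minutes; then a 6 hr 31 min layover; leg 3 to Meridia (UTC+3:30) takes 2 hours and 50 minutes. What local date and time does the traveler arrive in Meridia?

Convert departure to UTC: 6:05 PM − 12:45 = 5:20 AM UTC on Aug 12.
Add 9 hours and 30 minutes leg 1 → 2:50 PM UTC.
Add 6 hours layover in San Francisco → 8:50 PM UTC.
Add 15 hours and 29 minutes leg 2 → 12:19 PM UTC (Aug 13).
Add 6 hours 31 minutes layover in Dhaka → 6:50 PM UTC.
Add 2 hours and 50 minutes leg 3 → 9:40 PM UTC.
Meridia is UTC+3:30, so local arrival = 9:40 PM + 3:30 = 1:10 AM on Aug 14.

1:10 AM on Aug 14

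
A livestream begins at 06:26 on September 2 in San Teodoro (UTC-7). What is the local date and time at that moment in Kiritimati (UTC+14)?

In UTC: 06:26 + 7:00 = 13:26 on Sep 2.
Kiritimati is UTC+14:00: 13:26 + 14:00 = 03:26 on Sep 3.

03:26 on Sep 3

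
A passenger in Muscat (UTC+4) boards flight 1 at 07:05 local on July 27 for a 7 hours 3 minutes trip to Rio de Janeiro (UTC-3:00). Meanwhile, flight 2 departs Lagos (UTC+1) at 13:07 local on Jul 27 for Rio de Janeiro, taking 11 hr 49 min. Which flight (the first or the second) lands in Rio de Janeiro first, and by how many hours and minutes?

the first, by 13 hours 48 minutes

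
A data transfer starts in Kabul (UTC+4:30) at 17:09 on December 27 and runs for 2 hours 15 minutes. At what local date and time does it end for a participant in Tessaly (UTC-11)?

03:54 on December 27

Convert start to UTC: 17:09 − 4:30 = 12:39 UTC on Dec 27.
Add 2 hours and 15 minutes duration → 14:54 UTC.
Tessaly is UTC−11:00, so local end time = 14:54 − 11:00 = 03:54 on Dec 27.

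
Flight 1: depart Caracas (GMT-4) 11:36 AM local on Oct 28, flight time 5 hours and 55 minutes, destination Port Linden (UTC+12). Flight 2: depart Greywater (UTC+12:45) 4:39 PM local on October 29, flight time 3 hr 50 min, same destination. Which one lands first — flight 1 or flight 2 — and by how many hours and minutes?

the first, by 10 hours 13 minutes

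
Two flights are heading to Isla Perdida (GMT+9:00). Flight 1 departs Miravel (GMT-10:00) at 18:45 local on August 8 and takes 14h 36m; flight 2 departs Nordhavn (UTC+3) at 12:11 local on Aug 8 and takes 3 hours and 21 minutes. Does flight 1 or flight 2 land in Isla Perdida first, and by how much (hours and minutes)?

Flight 1 in UTC: 18:45 + 10:00 = 04:45 on Aug 9.
+14 hours and 36 minutes → arrive 19:21 UTC on Aug 9.
Flight 2 in UTC: 12:11 − 3:00 = 09:11 on Aug 8.
+3 hours 21 minutes → arrive 12:32 UTC on Aug 8.
Flight 2 lands earlier by 30 hours 49 minutes.

the second, by 30 hours 49 minutes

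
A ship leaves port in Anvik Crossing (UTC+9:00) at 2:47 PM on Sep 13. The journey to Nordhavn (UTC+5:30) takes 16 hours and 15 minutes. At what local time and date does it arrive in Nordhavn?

Convert departure to UTC: 2:47 PM − 9:00 = 5:47 AM UTC on Sep 13.
Add 16 hours and 15 minutes travel time → 10:02 PM UTC.
Nordhavn is UTC+5:30, so local arrival = 10:02 PM + 5:30 = 3:32 AM on Sep 14.

3:32 AM on September 14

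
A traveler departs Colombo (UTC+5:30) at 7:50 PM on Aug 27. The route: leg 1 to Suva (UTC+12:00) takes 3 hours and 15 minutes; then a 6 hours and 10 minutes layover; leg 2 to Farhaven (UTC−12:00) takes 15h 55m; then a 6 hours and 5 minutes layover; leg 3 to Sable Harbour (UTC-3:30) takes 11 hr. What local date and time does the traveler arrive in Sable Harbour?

Convert departure to UTC: 7:50 PM − 5:30 = 2:20 PM UTC on Aug 27.
Add 3 hours and 15 minutes leg 1 → 5:35 PM UTC.
Add 6 hours 10 minutes layover in Suva → 11:45 PM UTC.
Add 15 hours 55 minutes leg 2 → 3:40 PM UTC (Aug 28).
Add 6 hours 5 minutes layover in Farhaven → 9:45 PM UTC.
Add 11 hours leg 3 → 8:45 AM UTC (Aug 29).
Sable Harbour is UTC−3:30, so local arrival = 8:45 AM − 3:30 = 5:15 AM on Aug 29.

5:15 AM on Aug 29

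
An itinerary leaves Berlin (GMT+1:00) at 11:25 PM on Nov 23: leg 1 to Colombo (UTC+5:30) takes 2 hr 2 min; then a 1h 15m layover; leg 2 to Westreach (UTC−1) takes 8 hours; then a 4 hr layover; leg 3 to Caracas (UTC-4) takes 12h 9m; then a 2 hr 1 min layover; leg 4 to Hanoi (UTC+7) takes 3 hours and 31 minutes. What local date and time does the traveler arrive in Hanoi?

Convert departure to UTC: 11:25 PM − 1:00 = 10:25 PM UTC on Nov 23.
Add 2 hours 2 minutes leg 1 → 12:27 AM UTC (Nov 24).
Add 1 hour 15 minutes layover in Colombo → 1:42 AM UTC.
Add 8 hours leg 2 → 9:42 AM UTC.
Add 4 hours layover in Westreach → 1:42 PM UTC.
Add 12 hours 9 minutes leg 3 → 1:51 AM UTC (Nov 25).
Add 2 hours and 1 minute layover in Caracas → 3:52 AM UTC.
Add 3 hours and 31 minutes leg 4 → 7:23 AM UTC.
Hanoi is UTC+7:00, so local arrival = 7:23 AM + 7:00 = 2:23 PM on Nov 25.

2:23 PM on November 25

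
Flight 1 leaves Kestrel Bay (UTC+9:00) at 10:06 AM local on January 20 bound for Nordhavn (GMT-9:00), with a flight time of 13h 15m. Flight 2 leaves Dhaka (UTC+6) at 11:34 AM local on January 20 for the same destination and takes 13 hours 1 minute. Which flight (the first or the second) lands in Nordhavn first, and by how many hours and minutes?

the first, by 4 hours 14 minutes

Flight 1 in UTC: 10:06 AM − 9:00 = 1:06 AM on Jan 20.
+13 hours and 15 minutes → arrive 2:21 PM UTC on Jan 20.
Flight 2 in UTC: 11:34 AM − 6:00 = 5:34 AM on Jan 20.
+13 hours 1 minute → arrive 6:35 PM UTC on Jan 20.
Flight 1 lands earlier by 4 hours 14 minutes.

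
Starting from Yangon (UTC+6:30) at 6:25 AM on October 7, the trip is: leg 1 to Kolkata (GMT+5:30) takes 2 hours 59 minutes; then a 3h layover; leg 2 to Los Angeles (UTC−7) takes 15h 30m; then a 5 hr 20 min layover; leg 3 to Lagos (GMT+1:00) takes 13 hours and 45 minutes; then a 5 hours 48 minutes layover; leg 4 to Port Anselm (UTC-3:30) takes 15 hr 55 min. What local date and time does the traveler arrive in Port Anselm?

Convert departure to UTC: 6:25 AM − 6:30 = 11:55 PM UTC on Oct 6.
Add 2 hours 59 minutes leg 1 → 2:54 AM UTC (Oct 7).
Add 3 hours layover in Kolkata → 5:54 AM UTC.
Add 15 hours and 30 minutes leg 2 → 9:24 PM UTC.
Add 5 hours 20 minutes layover in Los Angeles → 2:44 AM UTC (Oct 8).
Add 13 hours 45 minutes leg 3 → 4:29 PM UTC.
Add 5 hours 48 minutes layover in Lagos → 10:17 PM UTC.
Add 15 hours 55 minutes leg 4 → 2:12 PM UTC (Oct 9).
Port Anselm is UTC−3:30, so local arrival = 2:12 PM − 3:30 = 10:42 AM on Oct 9.

10:42 AM on October 9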